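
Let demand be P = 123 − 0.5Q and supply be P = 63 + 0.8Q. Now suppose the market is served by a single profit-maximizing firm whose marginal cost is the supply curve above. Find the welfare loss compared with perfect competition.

Competitive equilibrium: 123 − 0.5Q = 63 + 0.8Q → Q* = 46.1538, P* = 99.9231.
Marginal revenue: MR = 123 − Q. Set MR = MC: 123 − Q = 63 + 0.8Q → Q_m = 33.3333.
Price P_m = 123 − 0.5·33.3333 = 106.3334; MC(Q_m) = 63 + 0.8·33.3333 = 89.6666.
Competitive Q* = 46.1538, so ΔQ = 12.8205; wedge = 106.3334 − 89.6666 = 16.6668.
DWL = ½ × 12.8205 × 16.6668 = 106.84.

106.84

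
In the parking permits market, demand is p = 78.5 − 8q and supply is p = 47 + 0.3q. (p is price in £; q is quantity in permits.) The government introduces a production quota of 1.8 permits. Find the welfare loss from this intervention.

Competitive equilibrium: 78.5 − 8q = 47 + 0.3q → q* = 3.7952, p* = 48.1386.
At q = 1.8: demand price = 78.5 − 8·1.8 = 64.1; supply price = 47 + 0.3·1.8 = 47.54.
Δq = 3.7952 − 1.8 = 1.9952; wedge = 64.1 − 47.54 = 16.56.
The triangle = ½ × 1.9952 × 16.56 = £16.52.

£16.52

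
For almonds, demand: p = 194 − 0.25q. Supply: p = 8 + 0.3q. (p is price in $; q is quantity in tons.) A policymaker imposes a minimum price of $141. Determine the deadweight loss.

$4378.51

Competitive equilibrium: 194 − 0.25q = 8 + 0.3q → q* = 338.1818, p* = 109.4545.
At the floor p = 141, quantity demanded = (194 − 141)/0.25 = 212.
Sellers' marginal cost at q' = 212: 8 + 0.3·212 = 71.6.
Δq = 338.1818 − 212 = 126.1818; wedge = 141 − 71.6 = 69.4.
DWL = ½ × 126.1818 × 69.4 = $4378.51.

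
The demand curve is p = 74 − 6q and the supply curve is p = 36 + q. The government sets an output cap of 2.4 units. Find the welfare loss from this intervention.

Competitive equilibrium: 74 − 6q = 36 + q → q* = 5.4286, p* = 41.4286.
At q = 2.4: demand price = 74 − 6·2.4 = 59.6; supply price = 36 + 1·2.4 = 38.4.
Δq = 5.4286 − 2.4 = 3.0286; wedge = 59.6 − 38.4 = 21.2.
Deadweight loss = ½ × 3.0286 × 21.2 = 32.10.

32.10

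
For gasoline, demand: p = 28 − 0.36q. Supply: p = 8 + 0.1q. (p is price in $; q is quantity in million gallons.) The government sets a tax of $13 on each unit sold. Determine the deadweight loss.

Competitive equilibrium: 28 − 0.36q = 8 + 0.1q → q* = 43.4783, p* = 12.3478.
With the tax, the buyer price exceeds the seller price by 13: (28 − 0.36q) − (8 + 0.1q) = 13 → q' = 15.2174.
Δq = 43.4783 − 15.2174 = 28.2609; the wedge equals the tax, 13.
DWL = ½ × 28.2609 × 13 = $183.70 million.

$183.70 million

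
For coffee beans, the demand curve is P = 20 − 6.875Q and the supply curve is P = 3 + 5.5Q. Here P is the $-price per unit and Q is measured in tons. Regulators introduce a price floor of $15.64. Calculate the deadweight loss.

$3.38

Competitive equilibrium: 20 − 6.875Q = 3 + 5.5Q → Q* = 1.3737, P* = 10.5556.
At the floor P = 15.64, quantity demanded = (20 − 15.64)/6.875 = 0.6342.
Sellers' marginal cost at Q' = 0.6342: 3 + 5.5·0.6342 = 6.4881.
ΔQ = 1.3737 − 0.6342 = 0.7395; wedge = 15.64 − 6.4881 = 9.1519.
Welfare loss = ½ × 0.7395 × 9.1519 = $3.38.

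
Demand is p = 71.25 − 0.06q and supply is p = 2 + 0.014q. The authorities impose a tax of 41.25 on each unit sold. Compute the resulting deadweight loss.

Competitive equilibrium: 71.25 − 0.06q = 2 + 0.014q → q* = 935.8108, p* = 15.1014.
With the tax, the buyer price exceeds the seller price by 41.25: (71.25 − 0.06q) − (2 + 0.014q) = 41.25 → q' = 378.3784.
Δq = 935.8108 − 378.3784 = 557.4324; the wedge equals the tax, 41.25.
DWL = ½ × 557.4324 × 41.25 = 11497.04.

11497.04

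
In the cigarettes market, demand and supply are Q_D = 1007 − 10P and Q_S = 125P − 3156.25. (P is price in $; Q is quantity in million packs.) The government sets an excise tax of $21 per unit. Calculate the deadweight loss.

$2041.67 million

In inverse form: demand P = 100.7 − 0.1Q, supply P = 25.25 + 0.008Q.
Competitive equilibrium: 100.7 − 0.1Q = 25.25 + 0.008Q → Q* = 698.6111, P* = 30.8389.
With the tax, the buyer price exceeds the seller price by 21: (100.7 − 0.1Q) − (25.25 + 0.008Q) = 21 → Q' = 504.1667.
ΔQ = 698.6111 − 504.1667 = 194.4444; the wedge equals the tax, 21.
Welfare loss = ½ × 194.4444 × 21 = $2041.67 million.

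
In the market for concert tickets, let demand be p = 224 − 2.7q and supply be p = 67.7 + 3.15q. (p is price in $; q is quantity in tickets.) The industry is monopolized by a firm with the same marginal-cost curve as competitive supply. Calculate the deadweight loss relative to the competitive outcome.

$208.22

Competitive equilibrium: 224 − 2.7q = 67.7 + 3.15q → q* = 26.7179, p* = 151.8615.
Marginal revenue: MR = 224 − 5.4q. Set MR = MC: 224 − 5.4q = 67.7 + 3.15q → q_m = 18.2807.
Price p_m = 224 − 2.7·18.2807 = 174.6421; MC(q_m) = 67.7 + 3.15·18.2807 = 125.2842.
Competitive q* = 26.7179, so Δq = 8.4372; wedge = 174.6421 − 125.2842 = 49.3579.
The triangle = ½ × 8.4372 × 49.3579 = $208.22.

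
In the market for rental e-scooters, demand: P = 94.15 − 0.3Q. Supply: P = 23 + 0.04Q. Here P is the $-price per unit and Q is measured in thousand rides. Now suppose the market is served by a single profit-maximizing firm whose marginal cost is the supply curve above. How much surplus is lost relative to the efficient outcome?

$1635.77 thousand

Competitive equilibrium: 94.15 − 0.3Q = 23 + 0.04Q → Q* = 209.2647, P* = 31.3706.
Marginal revenue: MR = 94.15 − 0.6Q. Set MR = MC: 94.15 − 0.6Q = 23 + 0.04Q → Q_m = 111.1719.
Price P_m = 94.15 − 0.3·111.1719 = 60.7984; MC(Q_m) = 23 + 0.04·111.1719 = 27.4469.
Competitive Q* = 209.2647, so ΔQ = 98.0928; wedge = 60.7984 − 27.4469 = 33.3515.
The triangle = ½ × 98.0928 × 33.3515 = $1635.77 thousand.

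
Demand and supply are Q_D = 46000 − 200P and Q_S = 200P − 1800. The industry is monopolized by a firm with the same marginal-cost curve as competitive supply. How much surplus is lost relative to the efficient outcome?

In inverse form: demand P = 230 − 0.005Q, supply P = 9 + 0.005Q.
Competitive equilibrium: 230 − 0.005Q = 9 + 0.005Q → Q* = 22100, P* = 119.5.
Marginal revenue: MR = 230 − 0.01Q. Set MR = MC: 230 − 0.01Q = 9 + 0.005Q → Q_m = 14733.333333.
Price P_m = 230 − 0.005·14733.333333 = 156.333333; MC(Q_m) = 9 + 0.005·14733.333333 = 82.666667.
Competitive Q* = 22100, so ΔQ = 7366.666667; wedge = 156.333333 − 82.666667 = 73.666666.
DWL = ½ × 7366.666667 × 73.666666 = 271338.89.

271338.89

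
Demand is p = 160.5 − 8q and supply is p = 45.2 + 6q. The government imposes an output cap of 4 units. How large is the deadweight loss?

125.59

Competitive equilibrium: 160.5 − 8q = 45.2 + 6q → q* = 8.2357, p* = 94.6143.
At q = 4: demand price = 160.5 − 8·4 = 128.5; supply price = 45.2 + 6·4 = 69.2.
Δq = 8.2357 − 4 = 4.2357; wedge = 128.5 − 69.2 = 59.3.
The triangle = ½ × 4.2357 × 59.3 = 125.59.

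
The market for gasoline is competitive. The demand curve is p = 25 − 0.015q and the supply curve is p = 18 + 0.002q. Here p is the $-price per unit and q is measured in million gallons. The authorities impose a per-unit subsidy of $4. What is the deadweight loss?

$470.59 million

Competitive equilibrium: 25 − 0.015q = 18 + 0.002q → q* = 411.7647, p* = 18.8235.
The subsidy lowers effective supply by 4: p = 14 + 0.002q.
New quantity: 25 − 0.015q = 14 + 0.002q → q' = 647.0588.
Overproduction Δq = 647.0588 − 411.7647 = 235.2941; wedge = subsidy = 4.
DWL = ½ × 235.2941 × 4 = $470.59 million.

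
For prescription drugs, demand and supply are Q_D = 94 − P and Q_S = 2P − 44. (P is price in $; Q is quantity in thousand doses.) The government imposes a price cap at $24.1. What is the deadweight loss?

$1438.83 thousand

In inverse form: demand P = 94 − Q, supply P = 22 + 0.5Q.
Competitive equilibrium: 94 − Q = 22 + 0.5Q → Q* = 48, P* = 46.
At the ceiling P = 24.1, quantity supplied = (24.1 − 22)/0.5 = 4.2.
Willingness to pay at Q' = 4.2: 94 − 1·4.2 = 89.8.
ΔQ = 48 − 4.2 = 43.8; wedge = 89.8 − 24.1 = 65.7.
The triangle = ½ × 43.8 × 65.7 = $1438.83 thousand.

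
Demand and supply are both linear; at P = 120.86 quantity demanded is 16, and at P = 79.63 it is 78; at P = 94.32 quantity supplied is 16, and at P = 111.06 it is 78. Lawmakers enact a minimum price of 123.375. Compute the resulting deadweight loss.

483.73

Demand slope = (79.63 − 120.86)/(78 − 16) = −0.665, so P = 131.5 − 0.665Q.
Supply slope = (111.06 − 94.32)/(78 − 16) = 0.27, so P = 90 + 0.27Q.
Competitive equilibrium: 131.5 − 0.665Q = 90 + 0.27Q → Q* = 44.385, P* = 101.984.
At the floor P = 123.375, quantity demanded = (131.5 − 123.375)/0.665 = 12.218.
Sellers' marginal cost at Q' = 12.218: 90 + 0.27·12.218 = 93.2989.
ΔQ = 44.385 − 12.218 = 32.167; wedge = 123.375 − 93.2989 = 30.0761.
Deadweight loss = ½ × 32.167 × 30.0761 = 483.73.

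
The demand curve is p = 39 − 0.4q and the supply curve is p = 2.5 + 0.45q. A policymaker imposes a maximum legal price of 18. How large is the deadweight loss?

30.68

Competitive equilibrium: 39 − 0.4q = 2.5 + 0.45q → q* = 42.9412, p* = 21.8235.
At the ceiling p = 18, quantity supplied = (18 − 2.5)/0.45 = 34.4444.
Willingness to pay at q' = 34.4444: 39 − 0.4·34.4444 = 25.2222.
Δq = 42.9412 − 34.4444 = 8.4968; wedge = 25.2222 − 18 = 7.2222.
Deadweight loss = ½ × 8.4968 × 7.2222 = 30.68.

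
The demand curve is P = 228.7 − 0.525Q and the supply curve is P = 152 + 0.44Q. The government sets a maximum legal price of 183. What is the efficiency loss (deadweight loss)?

Competitive equilibrium: 228.7 − 0.525Q = 152 + 0.44Q → Q* = 79.4819, P* = 186.972.
At the ceiling P = 183, quantity supplied = (183 − 152)/0.44 = 70.4545.
Willingness to pay at Q' = 70.4545: 228.7 − 0.525·70.4545 = 191.7114.
ΔQ = 79.4819 − 70.4545 = 9.0274; wedge = 191.7114 − 183 = 8.7114.
Welfare loss = ½ × 9.0274 × 8.7114 = 39.32.

39.32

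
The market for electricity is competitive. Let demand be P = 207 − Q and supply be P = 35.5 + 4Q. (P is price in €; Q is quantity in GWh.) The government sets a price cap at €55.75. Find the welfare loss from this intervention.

Competitive equilibrium: 207 − Q = 35.5 + 4Q → Q* = 34.3, P* = 172.7.
At the ceiling P = 55.75, quantity supplied = (55.75 − 35.5)/4 = 5.0625.
Willingness to pay at Q' = 5.0625: 207 − 1·5.0625 = 201.9375.
ΔQ = 34.3 − 5.0625 = 29.2375; wedge = 201.9375 − 55.75 = 146.1875.
Deadweight loss = ½ × 29.2375 × 146.1875 = €2137.08.

€2137.08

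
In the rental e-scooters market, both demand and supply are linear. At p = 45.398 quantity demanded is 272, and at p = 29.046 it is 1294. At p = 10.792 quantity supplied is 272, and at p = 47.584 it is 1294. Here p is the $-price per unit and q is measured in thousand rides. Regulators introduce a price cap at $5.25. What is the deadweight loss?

$17458.72 thousand

Demand slope = (29.046 − 45.398)/(1294 − 272) = −0.016, so p = 49.75 − 0.016q.
Supply slope = (47.584 − 10.792)/(1294 − 272) = 0.036, so p = 1 + 0.036q.
Competitive equilibrium: 49.75 − 0.016q = 1 + 0.036q → q* = 937.5, p* = 34.75.
At the ceiling p = 5.25, quantity supplied = (5.25 − 1)/0.036 = 118.05556.
Willingness to pay at q' = 118.05556: 49.75 − 0.016·118.05556 = 47.86111.
Δq = 937.5 − 118.05556 = 819.44444; wedge = 47.86111 − 5.25 = 42.61111.
Deadweight loss = ½ × 819.44444 × 42.61111 = $17458.72 thousand.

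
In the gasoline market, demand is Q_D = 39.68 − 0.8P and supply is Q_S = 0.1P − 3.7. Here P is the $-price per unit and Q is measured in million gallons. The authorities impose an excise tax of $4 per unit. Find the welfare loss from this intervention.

In inverse form: demand P = 49.6 − 1.25Q, supply P = 37 + 10Q.
Competitive equilibrium: 49.6 − 1.25Q = 37 + 10Q → Q* = 1.12, P* = 48.2.
With the tax, the buyer price exceeds the seller price by 4: (49.6 − 1.25Q) − (37 + 10Q) = 4 → Q' = 0.7644.
ΔQ = 1.12 − 0.7644 = 0.3556; the wedge equals the tax, 4.
Deadweight loss = ½ × 0.3556 × 4 = $0.71 million.

$0.71 million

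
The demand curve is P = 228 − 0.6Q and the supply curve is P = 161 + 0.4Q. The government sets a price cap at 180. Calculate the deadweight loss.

190.125

Competitive equilibrium: 228 − 0.6Q = 161 + 0.4Q → Q* = 67, P* = 187.8.
At the ceiling P = 180, quantity supplied = (180 − 161)/0.4 = 47.5.
Willingness to pay at Q' = 47.5: 228 − 0.6·47.5 = 199.5.
ΔQ = 67 − 47.5 = 19.5; wedge = 199.5 − 180 = 19.5.
Deadweight loss = ½ × 19.5 × 19.5 = 190.125.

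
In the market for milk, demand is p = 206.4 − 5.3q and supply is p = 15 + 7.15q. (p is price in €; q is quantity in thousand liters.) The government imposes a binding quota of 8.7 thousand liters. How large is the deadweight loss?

Competitive equilibrium: 206.4 − 5.3q = 15 + 7.15q → q* = 15.3735, p* = 124.9205.
At q = 8.7: demand price = 206.4 − 5.3·8.7 = 160.29; supply price = 15 + 7.15·8.7 = 77.205.
Δq = 15.3735 − 8.7 = 6.6735; wedge = 160.29 − 77.205 = 83.085.
Deadweight loss = ½ × 6.6735 × 83.085 = €277.23 thousand.

€277.23 thousand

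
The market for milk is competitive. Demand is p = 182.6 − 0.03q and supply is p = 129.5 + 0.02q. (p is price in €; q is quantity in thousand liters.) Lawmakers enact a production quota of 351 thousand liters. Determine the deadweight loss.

€12638.025 thousand

Competitive equilibrium: 182.6 − 0.03q = 129.5 + 0.02q → q* = 1062, p* = 150.74.
At q = 351: demand price = 182.6 − 0.03·351 = 172.07; supply price = 129.5 + 0.02·351 = 136.52.
Δq = 1062 − 351 = 711; wedge = 172.07 − 136.52 = 35.55.
Welfare loss = ½ × 711 × 35.55 = €12638.025 thousand.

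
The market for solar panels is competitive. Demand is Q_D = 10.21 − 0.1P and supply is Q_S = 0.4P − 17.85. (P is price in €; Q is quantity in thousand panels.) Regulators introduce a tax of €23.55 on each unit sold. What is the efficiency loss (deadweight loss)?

In inverse form: demand P = 102.1 − 10Q, supply P = 44.625 + 2.5Q.
Competitive equilibrium: 102.1 − 10Q = 44.625 + 2.5Q → Q* = 4.598, P* = 56.12.
With the tax, the buyer price exceeds the seller price by 23.55: (102.1 − 10Q) − (44.625 + 2.5Q) = 23.55 → Q' = 2.714.
ΔQ = 4.598 − 2.714 = 1.884; the wedge equals the tax, 23.55.
The triangle = ½ × 1.884 × 23.55 = €22.18 thousand.

€22.18 thousand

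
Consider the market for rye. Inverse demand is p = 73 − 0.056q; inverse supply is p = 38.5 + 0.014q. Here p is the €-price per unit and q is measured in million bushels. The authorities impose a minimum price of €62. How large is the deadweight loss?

Competitive equilibrium: 73 − 0.056q = 38.5 + 0.014q → q* = 492.8571, p* = 45.4.
At the floor p = 62, quantity demanded = (73 − 62)/0.056 = 196.4286.
Sellers' marginal cost at q' = 196.4286: 38.5 + 0.014·196.4286 = 41.25.
Δq = 492.8571 − 196.4286 = 296.4285; wedge = 62 − 41.25 = 20.75.
The triangle = ½ × 296.4285 × 20.75 = €3075.45 million.

€3075.45 million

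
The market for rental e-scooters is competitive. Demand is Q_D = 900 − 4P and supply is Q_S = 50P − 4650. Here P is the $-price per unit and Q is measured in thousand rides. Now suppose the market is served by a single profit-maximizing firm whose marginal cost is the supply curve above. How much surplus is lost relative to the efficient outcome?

$7458.09 thousand

In inverse form: demand P = 225 − 0.25Q, supply P = 93 + 0.02Q.
Competitive equilibrium: 225 − 0.25Q = 93 + 0.02Q → Q* = 488.8889, P* = 102.7778.
Marginal revenue: MR = 225 − 0.5Q. Set MR = MC: 225 − 0.5Q = 93 + 0.02Q → Q_m = 253.8462.
Price P_m = 225 − 0.25·253.8462 = 161.5385; MC(Q_m) = 93 + 0.02·253.8462 = 98.0769.
Competitive Q* = 488.8889, so ΔQ = 235.0427; wedge = 161.5385 − 98.0769 = 63.4616.
Welfare loss = ½ × 235.0427 × 63.4616 = $7458.09 thousand.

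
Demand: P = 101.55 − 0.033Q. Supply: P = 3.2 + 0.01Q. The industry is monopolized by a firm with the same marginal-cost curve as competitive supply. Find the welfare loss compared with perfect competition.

Competitive equilibrium: 101.55 − 0.033Q = 3.2 + 0.01Q → Q* = 2287.2093, P* = 26.0721.
Marginal revenue: MR = 101.55 − 0.066Q. Set MR = MC: 101.55 − 0.066Q = 3.2 + 0.01Q → Q_m = 1294.0789.
Price P_m = 101.55 − 0.033·1294.0789 = 58.8454; MC(Q_m) = 3.2 + 0.01·1294.0789 = 16.1408.
Competitive Q* = 2287.2093, so ΔQ = 993.1304; wedge = 58.8454 − 16.1408 = 42.7046.
Welfare loss = ½ × 993.1304 × 42.7046 = 21205.62.

21205.62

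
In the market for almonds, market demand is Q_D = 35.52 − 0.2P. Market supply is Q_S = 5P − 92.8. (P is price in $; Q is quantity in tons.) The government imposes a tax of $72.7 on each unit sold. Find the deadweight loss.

$508.20

In inverse form: demand P = 177.6 − 5Q, supply P = 18.56 + 0.2Q.
Competitive equilibrium: 177.6 − 5Q = 18.56 + 0.2Q → Q* = 30.5846, P* = 24.6769.
With the tax, the buyer price exceeds the seller price by 72.7: (177.6 − 5Q) − (18.56 + 0.2Q) = 72.7 → Q' = 16.6038.
ΔQ = 30.5846 − 16.6038 = 13.9808; the wedge equals the tax, 72.7.
DWL = ½ × 13.9808 × 72.7 = $508.20.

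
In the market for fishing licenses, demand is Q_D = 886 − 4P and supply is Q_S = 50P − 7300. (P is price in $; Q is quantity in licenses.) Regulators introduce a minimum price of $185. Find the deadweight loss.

$2410.68

In inverse form: demand P = 221.5 − 0.25Q, supply P = 146 + 0.02Q.
Competitive equilibrium: 221.5 − 0.25Q = 146 + 0.02Q → Q* = 279.6296, P* = 151.5926.
At the floor P = 185, quantity demanded = (221.5 − 185)/0.25 = 146.
Sellers' marginal cost at Q' = 146: 146 + 0.02·146 = 148.92.
ΔQ = 279.6296 − 146 = 133.6296; wedge = 185 − 148.92 = 36.08.
Welfare loss = ½ × 133.6296 × 36.08 = $2410.68.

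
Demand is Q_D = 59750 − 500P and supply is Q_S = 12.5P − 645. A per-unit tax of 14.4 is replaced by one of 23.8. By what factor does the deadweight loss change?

2.732

In inverse form: demand P = 119.5 − 0.002Q, supply P = 51.6 + 0.08Q.
Competitive equilibrium: 119.5 − 0.002Q = 51.6 + 0.08Q → Q* = 828.0488, P* = 117.8439.
For a per-unit tax t: ΔQ = t/0.082, so DWL = ½·t·(t/0.082) = t²/0.164.
At t = 14.4: DWL = 1264.390. At t = 23.8: DWL = 3453.902.
Ratio = (23.8/14.4)² = 2.732.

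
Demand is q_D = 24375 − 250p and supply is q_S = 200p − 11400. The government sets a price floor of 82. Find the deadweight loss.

1757.81

In inverse form: demand p = 97.5 − 0.004q, supply p = 57 + 0.005q.
Competitive equilibrium: 97.5 − 0.004q = 57 + 0.005q → q* = 4500, p* = 79.5.
At the floor p = 82, quantity demanded = (97.5 − 82)/0.004 = 3875.
Sellers' marginal cost at q' = 3875: 57 + 0.005·3875 = 76.375.
Δq = 4500 − 3875 = 625; wedge = 82 − 76.375 = 5.625.
DWL = ½ × 625 × 5.625 = 1757.81.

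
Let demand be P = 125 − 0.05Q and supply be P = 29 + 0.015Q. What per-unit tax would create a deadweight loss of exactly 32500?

Competitive equilibrium: 125 − 0.05Q = 29 + 0.015Q → Q* = 1476.9231, P* = 51.1538.
A tax t gives ΔQ = t/0.065 and wedge t, so DWL = t²/0.13.
t²/0.13 = 32500 → t² = 4225 → t = 65.

65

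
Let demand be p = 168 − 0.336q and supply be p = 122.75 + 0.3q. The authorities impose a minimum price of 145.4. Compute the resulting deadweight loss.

Competitive equilibrium: 168 − 0.336q = 122.75 + 0.3q → q* = 71.1478, p* = 144.0943.
At the floor p = 145.4, quantity demanded = (168 − 145.4)/0.336 = 67.2619.
Sellers' marginal cost at q' = 67.2619: 122.75 + 0.3·67.2619 = 142.9286.
Δq = 71.1478 − 67.2619 = 3.8859; wedge = 145.4 − 142.9286 = 2.4714.
DWL = ½ × 3.8859 × 2.4714 = 4.80.

4.80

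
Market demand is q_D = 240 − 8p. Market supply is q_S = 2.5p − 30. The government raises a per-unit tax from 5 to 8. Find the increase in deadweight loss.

37.14

In inverse form: demand p = 30 − 0.125q, supply p = 12 + 0.4q.
Competitive equilibrium: 30 − 0.125q = 12 + 0.4q → q* = 34.2857, p* = 25.7143.
For a per-unit tax t: Δq = t/0.525, so DWL = ½·t·(t/0.525) = t²/1.05.
At t = 5: DWL = 23.81. At t = 8: DWL = 60.952.
Increase = 60.952 − 23.81 = 37.14.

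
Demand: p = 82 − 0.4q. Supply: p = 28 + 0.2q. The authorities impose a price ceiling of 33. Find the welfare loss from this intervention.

1267.50

Competitive equilibrium: 82 − 0.4q = 28 + 0.2q → q* = 90, p* = 46.
At the ceiling p = 33, quantity supplied = (33 − 28)/0.2 = 25.
Willingness to pay at q' = 25: 82 − 0.4·25 = 72.
Δq = 90 − 25 = 65; wedge = 72 − 33 = 39.
Deadweight loss = ½ × 65 × 39 = 1267.50.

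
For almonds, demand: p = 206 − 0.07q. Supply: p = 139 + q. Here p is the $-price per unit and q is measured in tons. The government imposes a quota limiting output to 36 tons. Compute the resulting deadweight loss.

Competitive equilibrium: 206 − 0.07q = 139 + q → q* = 62.6168, p* = 201.6168.
At q = 36: demand price = 206 − 0.07·36 = 203.48; supply price = 139 + 1·36 = 175.
Δq = 62.6168 − 36 = 26.6168; wedge = 203.48 − 175 = 28.48.
DWL = ½ × 26.6168 × 28.48 = $379.02.

$379.02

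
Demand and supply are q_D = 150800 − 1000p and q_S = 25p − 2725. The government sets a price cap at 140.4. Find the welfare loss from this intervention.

1127.42

In inverse form: demand p = 150.8 − 0.001q, supply p = 109 + 0.04q.
Competitive equilibrium: 150.8 − 0.001q = 109 + 0.04q → q* = 1019.5122, p* = 149.7805.
At the ceiling p = 140.4, quantity supplied = (140.4 − 109)/0.04 = 785.
Willingness to pay at q' = 785: 150.8 − 0.001·785 = 150.015.
Δq = 1019.5122 − 785 = 234.5122; wedge = 150.015 − 140.4 = 9.615.
Welfare loss = ½ × 234.5122 × 9.615 = 1127.42.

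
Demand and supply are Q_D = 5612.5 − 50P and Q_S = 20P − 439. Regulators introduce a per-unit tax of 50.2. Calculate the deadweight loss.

In inverse form: demand P = 112.25 − 0.02Q, supply P = 21.95 + 0.05Q.
Competitive equilibrium: 112.25 − 0.02Q = 21.95 + 0.05Q → Q* = 1290, P* = 86.45.
With the tax, the buyer price exceeds the seller price by 50.2: (112.25 − 0.02Q) − (21.95 + 0.05Q) = 50.2 → Q' = 572.8571.
ΔQ = 1290 − 572.8571 = 717.1429; the wedge equals the tax, 50.2.
Deadweight loss = ½ × 717.1429 × 50.2 = 18000.29.

18000.29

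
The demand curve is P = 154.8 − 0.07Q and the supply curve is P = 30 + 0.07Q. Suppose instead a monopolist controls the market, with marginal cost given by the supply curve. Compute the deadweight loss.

Competitive equilibrium: 154.8 − 0.07Q = 30 + 0.07Q → Q* = 891.4286, P* = 92.4.
Marginal revenue: MR = 154.8 − 0.14Q. Set MR = MC: 154.8 − 0.14Q = 30 + 0.07Q → Q_m = 594.2857.
Price P_m = 154.8 − 0.07·594.2857 = 113.2; MC(Q_m) = 30 + 0.07·594.2857 = 71.6.
Competitive Q* = 891.4286, so ΔQ = 297.1429; wedge = 113.2 − 71.6 = 41.6.
Welfare loss = ½ × 297.1429 × 41.6 = 6180.57.

6180.57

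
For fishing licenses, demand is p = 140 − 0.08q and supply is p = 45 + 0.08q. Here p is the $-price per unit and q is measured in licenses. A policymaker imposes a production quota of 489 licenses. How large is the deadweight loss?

Competitive equilibrium: 140 − 0.08q = 45 + 0.08q → q* = 593.75, p* = 92.5.
At q = 489: demand price = 140 − 0.08·489 = 100.88; supply price = 45 + 0.08·489 = 84.12.
Δq = 593.75 − 489 = 104.75; wedge = 100.88 − 84.12 = 16.76.
The triangle = ½ × 104.75 × 16.76 = $877.805.

$877.805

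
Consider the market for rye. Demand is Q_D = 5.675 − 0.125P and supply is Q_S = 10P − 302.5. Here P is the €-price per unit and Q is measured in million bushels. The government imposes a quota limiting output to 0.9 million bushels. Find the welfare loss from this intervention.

In inverse form: demand P = 45.4 − 8Q, supply P = 30.25 + 0.1Q.
Competitive equilibrium: 45.4 − 8Q = 30.25 + 0.1Q → Q* = 1.8704, P* = 30.437.
At Q = 0.9: demand price = 45.4 − 8·0.9 = 38.2; supply price = 30.25 + 0.1·0.9 = 30.34.
ΔQ = 1.8704 − 0.9 = 0.9704; wedge = 38.2 − 30.34 = 7.86.
DWL = ½ × 0.9704 × 7.86 = €3.81 million.

€3.81 million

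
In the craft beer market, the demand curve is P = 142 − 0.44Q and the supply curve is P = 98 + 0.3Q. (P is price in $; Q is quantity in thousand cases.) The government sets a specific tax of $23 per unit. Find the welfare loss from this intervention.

Competitive equilibrium: 142 − 0.44Q = 98 + 0.3Q → Q* = 59.4595, P* = 115.8378.
With the tax, the buyer price exceeds the seller price by 23: (142 − 0.44Q) − (98 + 0.3Q) = 23 → Q' = 28.3784.
ΔQ = 59.4595 − 28.3784 = 31.0811; the wedge equals the tax, 23.
Welfare loss = ½ × 31.0811 × 23 = $357.43 thousand.

$357.43 thousand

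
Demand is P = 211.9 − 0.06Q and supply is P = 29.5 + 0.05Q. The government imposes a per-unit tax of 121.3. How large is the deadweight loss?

Competitive equilibrium: 211.9 − 0.06Q = 29.5 + 0.05Q → Q* = 1658.1818, P* = 112.4091.
With the tax, the buyer price exceeds the seller price by 121.3: (211.9 − 0.06Q) − (29.5 + 0.05Q) = 121.3 → Q' = 555.4545.
ΔQ = 1658.1818 − 555.4545 = 1102.7273; the wedge equals the tax, 121.3.
The triangle = ½ × 1102.7273 × 121.3 = 66880.41.

66880.41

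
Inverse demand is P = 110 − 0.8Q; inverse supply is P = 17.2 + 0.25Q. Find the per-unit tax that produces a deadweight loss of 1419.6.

54.6

Competitive equilibrium: 110 − 0.8Q = 17.2 + 0.25Q → Q* = 88.381, P* = 39.2952.
A tax t gives ΔQ = t/1.05 and wedge t, so DWL = t²/2.1.
t²/2.1 = 1419.6 → t² = 2981.16 → t = 54.6.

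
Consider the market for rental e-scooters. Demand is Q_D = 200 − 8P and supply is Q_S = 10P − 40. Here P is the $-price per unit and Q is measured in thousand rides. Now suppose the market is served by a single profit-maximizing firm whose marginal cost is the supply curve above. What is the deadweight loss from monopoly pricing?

$125 thousand

In inverse form: demand P = 25 − 0.125Q, supply P = 4 + 0.1Q.
Competitive equilibrium: 25 − 0.125Q = 4 + 0.1Q → Q* = 93.3333, P* = 13.3333.
Marginal revenue: MR = 25 − 0.25Q. Set MR = MC: 25 − 0.25Q = 4 + 0.1Q → Q_m = 60.
Price P_m = 25 − 0.125·60 = 17.5; MC(Q_m) = 4 + 0.1·60 = 10.
Competitive Q* = 93.3333, so ΔQ = 33.3333; wedge = 17.5 − 10 = 7.5.
DWL = ½ × 33.3333 × 7.5 = $125 thousand.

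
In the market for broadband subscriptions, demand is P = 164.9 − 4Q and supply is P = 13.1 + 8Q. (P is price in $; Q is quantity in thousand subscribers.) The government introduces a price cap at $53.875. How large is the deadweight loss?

Competitive equilibrium: 164.9 − 4Q = 13.1 + 8Q → Q* = 12.65, P* = 114.3.
At the ceiling P = 53.875, quantity supplied = (53.875 − 13.1)/8 = 5.0969.
Willingness to pay at Q' = 5.0969: 164.9 − 4·5.0969 = 144.5124.
ΔQ = 12.65 − 5.0969 = 7.5531; wedge = 144.5124 − 53.875 = 90.6374.
The triangle = ½ × 7.5531 × 90.6374 = $342.30 thousand.

$342.30 thousand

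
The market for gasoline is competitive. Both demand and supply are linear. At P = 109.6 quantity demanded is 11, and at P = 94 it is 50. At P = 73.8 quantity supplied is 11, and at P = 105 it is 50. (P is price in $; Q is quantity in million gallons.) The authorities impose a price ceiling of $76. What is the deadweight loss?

$440.10 million

Demand slope = (94 − 109.6)/(50 − 11) = −0.4, so P = 114 − 0.4Q.
Supply slope = (105 − 73.8)/(50 − 11) = 0.8, so P = 65 + 0.8Q.
Competitive equilibrium: 114 − 0.4Q = 65 + 0.8Q → Q* = 40.8333, P* = 97.6667.
At the ceiling P = 76, quantity supplied = (76 − 65)/0.8 = 13.75.
Willingness to pay at Q' = 13.75: 114 − 0.4·13.75 = 108.5.
ΔQ = 40.8333 − 13.75 = 27.0833; wedge = 108.5 − 76 = 32.5.
The triangle = ½ × 27.0833 × 32.5 = $440.10 million.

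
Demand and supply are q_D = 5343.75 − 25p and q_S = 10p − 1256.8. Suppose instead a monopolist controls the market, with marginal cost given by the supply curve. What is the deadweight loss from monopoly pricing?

In inverse form: demand p = 213.75 − 0.04q, supply p = 125.68 + 0.1q.
Competitive equilibrium: 213.75 − 0.04q = 125.68 + 0.1q → q* = 629.0714, p* = 188.5871.
Marginal revenue: MR = 213.75 − 0.08q. Set MR = MC: 213.75 − 0.08q = 125.68 + 0.1q → q_m = 489.2778.
Price p_m = 213.75 − 0.04·489.2778 = 194.1789; MC(q_m) = 125.68 + 0.1·489.2778 = 174.6078.
Competitive q* = 629.0714, so Δq = 139.7936; wedge = 194.1789 − 174.6078 = 19.5711.
DWL = ½ × 139.7936 × 19.5711 = 1367.96.

1367.96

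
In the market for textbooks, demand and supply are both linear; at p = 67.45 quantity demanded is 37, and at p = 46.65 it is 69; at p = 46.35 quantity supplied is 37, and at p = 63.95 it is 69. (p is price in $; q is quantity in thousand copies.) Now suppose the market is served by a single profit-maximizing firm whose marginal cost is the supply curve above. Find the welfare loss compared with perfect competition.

Demand slope = (46.65 − 67.45)/(69 − 37) = −0.65, so p = 91.5 − 0.65q.
Supply slope = (63.95 − 46.35)/(69 − 37) = 0.55, so p = 26 + 0.55q.
Competitive equilibrium: 91.5 − 0.65q = 26 + 0.55q → q* = 54.5833, p* = 56.0208.
Marginal revenue: MR = 91.5 − 1.3q. Set MR = MC: 91.5 − 1.3q = 26 + 0.55q → q_m = 35.4054.
Price p_m = 91.5 − 0.65·35.4054 = 68.4865; MC(q_m) = 26 + 0.55·35.4054 = 45.473.
Competitive q* = 54.5833, so Δq = 19.1779; wedge = 68.4865 − 45.473 = 23.0135.
DWL = ½ × 19.1779 × 23.0135 = $220.68 thousand.

$220.68 thousand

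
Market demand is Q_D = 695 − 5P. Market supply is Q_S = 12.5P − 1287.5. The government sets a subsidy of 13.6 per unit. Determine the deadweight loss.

In inverse form: demand P = 139 − 0.2Q, supply P = 103 + 0.08Q.
Competitive equilibrium: 139 − 0.2Q = 103 + 0.08Q → Q* = 128.5714, P* = 113.2857.
The subsidy lowers effective supply by 13.6: P = 89.4 + 0.08Q.
New quantity: 139 − 0.2Q = 89.4 + 0.08Q → Q' = 177.1429.
Overproduction ΔQ = 177.1429 − 128.5714 = 48.5715; wedge = subsidy = 13.6.
Welfare loss = ½ × 48.5715 × 13.6 = 330.29.

330.29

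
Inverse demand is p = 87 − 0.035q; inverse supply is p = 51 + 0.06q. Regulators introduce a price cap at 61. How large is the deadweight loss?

2140.50

Competitive equilibrium: 87 − 0.035q = 51 + 0.06q → q* = 378.9474, p* = 73.7368.
At the ceiling p = 61, quantity supplied = (61 − 51)/0.06 = 166.6667.
Willingness to pay at q' = 166.6667: 87 − 0.035·166.6667 = 81.1667.
Δq = 378.9474 − 166.6667 = 212.2807; wedge = 81.1667 − 61 = 20.1667.
Deadweight loss = ½ × 212.2807 × 20.1667 = 2140.50.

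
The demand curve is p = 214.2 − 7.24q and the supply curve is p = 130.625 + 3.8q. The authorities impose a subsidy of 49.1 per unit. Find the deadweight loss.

109.19

Competitive equilibrium: 214.2 − 7.24q = 130.625 + 3.8q → q* = 7.5702, p* = 159.3918.
The subsidy lowers effective supply by 49.1: p = 81.525 + 3.8q.
New quantity: 214.2 − 7.24q = 81.525 + 3.8q → q' = 12.0177.
Overproduction Δq = 12.0177 − 7.5702 = 4.4475; wedge = subsidy = 49.1.
Welfare loss = ½ × 4.4475 × 49.1 = 109.19.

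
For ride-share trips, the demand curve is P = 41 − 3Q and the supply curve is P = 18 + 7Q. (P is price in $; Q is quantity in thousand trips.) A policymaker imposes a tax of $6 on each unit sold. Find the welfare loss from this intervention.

Competitive equilibrium: 41 − 3Q = 18 + 7Q → Q* = 2.3, P* = 34.1.
With the tax, the buyer price exceeds the seller price by 6: (41 − 3Q) − (18 + 7Q) = 6 → Q' = 1.7.
ΔQ = 2.3 − 1.7 = 0.6; the wedge equals the tax, 6.
The triangle = ½ × 0.6 × 6 = $1.80 thousand.

$1.80 thousand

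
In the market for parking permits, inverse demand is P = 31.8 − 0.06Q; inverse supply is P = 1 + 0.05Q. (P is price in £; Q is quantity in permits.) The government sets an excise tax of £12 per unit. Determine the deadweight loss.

Competitive equilibrium: 31.8 − 0.06Q = 1 + 0.05Q → Q* = 280, P* = 15.
With the tax, the buyer price exceeds the seller price by 12: (31.8 − 0.06Q) − (1 + 0.05Q) = 12 → Q' = 170.9091.
ΔQ = 280 − 170.9091 = 109.0909; the wedge equals the tax, 12.
DWL = ½ × 109.0909 × 12 = £654.55.

£654.55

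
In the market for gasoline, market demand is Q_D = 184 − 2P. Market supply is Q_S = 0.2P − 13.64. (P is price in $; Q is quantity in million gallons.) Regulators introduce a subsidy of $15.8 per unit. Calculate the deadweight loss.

$22.69 million

In inverse form: demand P = 92 − 0.5Q, supply P = 68.2 + 5Q.
Competitive equilibrium: 92 − 0.5Q = 68.2 + 5Q → Q* = 4.3273, P* = 89.8364.
The subsidy lowers effective supply by 15.8: P = 52.4 + 5Q.
New quantity: 92 − 0.5Q = 52.4 + 5Q → Q' = 7.2.
Overproduction ΔQ = 7.2 − 4.3273 = 2.8727; wedge = subsidy = 15.8.
Welfare loss = ½ × 2.8727 × 15.8 = $22.69 million.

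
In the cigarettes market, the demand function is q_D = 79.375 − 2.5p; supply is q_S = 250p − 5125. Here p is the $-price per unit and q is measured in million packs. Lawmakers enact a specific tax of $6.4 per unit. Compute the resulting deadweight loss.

In inverse form: demand p = 31.75 − 0.4q, supply p = 20.5 + 0.004q.
Competitive equilibrium: 31.75 − 0.4q = 20.5 + 0.004q → q* = 27.8465, p* = 20.6114.
With the tax, the buyer price exceeds the seller price by 6.4: (31.75 − 0.4q) − (20.5 + 0.004q) = 6.4 → q' = 12.005.
Δq = 27.8465 − 12.005 = 15.8415; the wedge equals the tax, 6.4.
The triangle = ½ × 15.8415 × 6.4 = $50.69 million.

$50.69 million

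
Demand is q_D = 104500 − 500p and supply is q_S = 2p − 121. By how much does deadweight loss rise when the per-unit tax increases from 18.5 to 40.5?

1292.83

In inverse form: demand p = 209 − 0.002q, supply p = 60.5 + 0.5q.
Competitive equilibrium: 209 − 0.002q = 60.5 + 0.5q → q* = 295.8167, p* = 208.4084.
For a per-unit tax t: Δq = t/0.502, so DWL = ½·t·(t/0.502) = t²/1.004.
At t = 18.5: DWL = 340.886. At t = 40.5: DWL = 1633.715.
Increase = 1633.715 − 340.886 = 1292.83.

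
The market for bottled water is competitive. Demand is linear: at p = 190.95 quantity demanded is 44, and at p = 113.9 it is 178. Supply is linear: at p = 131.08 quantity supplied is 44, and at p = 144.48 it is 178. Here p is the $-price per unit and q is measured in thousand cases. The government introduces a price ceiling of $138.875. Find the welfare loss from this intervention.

$38.98 thousand

Demand slope = (113.9 − 190.95)/(178 − 44) = −0.575, so p = 216.25 − 0.575q.
Supply slope = (144.48 − 131.08)/(178 − 44) = 0.1, so p = 126.68 + 0.1q.
Competitive equilibrium: 216.25 − 0.575q = 126.68 + 0.1q → q* = 132.6963, p* = 139.9496.
At the ceiling p = 138.875, quantity supplied = (138.875 − 126.68)/0.1 = 121.95.
Willingness to pay at q' = 121.95: 216.25 − 0.575·121.95 = 146.1288.
Δq = 132.6963 − 121.95 = 10.7463; wedge = 146.1288 − 138.875 = 7.2538.
The triangle = ½ × 10.7463 × 7.2538 = $38.98 thousand.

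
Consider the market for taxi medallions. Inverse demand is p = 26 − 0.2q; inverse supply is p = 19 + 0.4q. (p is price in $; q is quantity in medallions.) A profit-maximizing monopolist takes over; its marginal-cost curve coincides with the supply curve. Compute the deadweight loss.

Competitive equilibrium: 26 − 0.2q = 19 + 0.4q → q* = 11.6667, p* = 23.6667.
Marginal revenue: MR = 26 − 0.4q. Set MR = MC: 26 − 0.4q = 19 + 0.4q → q_m = 8.75.
Price p_m = 26 − 0.2·8.75 = 24.25; MC(q_m) = 19 + 0.4·8.75 = 22.5.
Competitive q* = 11.6667, so Δq = 2.9167; wedge = 24.25 − 22.5 = 1.75.
Welfare loss = ½ × 2.9167 × 1.75 = $2.55.

$2.55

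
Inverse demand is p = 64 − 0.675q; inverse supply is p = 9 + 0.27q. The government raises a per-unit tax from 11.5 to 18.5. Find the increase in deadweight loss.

Competitive equilibrium: 64 − 0.675q = 9 + 0.27q → q* = 58.2011, p* = 24.7143.
For a per-unit tax t: Δq = t/0.945, so DWL = ½·t·(t/0.945) = t²/1.89.
At t = 11.5: DWL = 69.974. At t = 18.5: DWL = 181.085.
Increase = 181.085 − 69.974 = 111.11.

111.11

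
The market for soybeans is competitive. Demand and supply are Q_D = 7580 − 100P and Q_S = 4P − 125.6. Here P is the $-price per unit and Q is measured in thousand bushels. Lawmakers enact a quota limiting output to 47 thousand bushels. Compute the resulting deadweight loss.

$1991.45 thousand

In inverse form: demand P = 75.8 − 0.01Q, supply P = 31.4 + 0.25Q.
Competitive equilibrium: 75.8 − 0.01Q = 31.4 + 0.25Q → Q* = 170.7692, P* = 74.0923.
At Q = 47: demand price = 75.8 − 0.01·47 = 75.33; supply price = 31.4 + 0.25·47 = 43.15.
ΔQ = 170.7692 − 47 = 123.7692; wedge = 75.33 − 43.15 = 32.18.
Welfare loss = ½ × 123.7692 × 32.18 = $1991.45 thousand.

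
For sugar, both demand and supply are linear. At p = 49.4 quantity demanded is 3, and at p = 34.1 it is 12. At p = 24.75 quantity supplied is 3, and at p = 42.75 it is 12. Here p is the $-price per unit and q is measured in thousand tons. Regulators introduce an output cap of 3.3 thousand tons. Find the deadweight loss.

Demand slope = (34.1 − 49.4)/(12 − 3) = −1.7, so p = 54.5 − 1.7q.
Supply slope = (42.75 − 24.75)/(12 − 3) = 2, so p = 18.75 + 2q.
Competitive equilibrium: 54.5 − 1.7q = 18.75 + 2q → q* = 9.6622, p* = 38.0743.
At q = 3.3: demand price = 54.5 − 1.7·3.3 = 48.89; supply price = 18.75 + 2·3.3 = 25.35.
Δq = 9.6622 − 3.3 = 6.3622; wedge = 48.89 − 25.35 = 23.54.
The triangle = ½ × 6.3622 × 23.54 = $74.88 thousand.

$74.88 thousand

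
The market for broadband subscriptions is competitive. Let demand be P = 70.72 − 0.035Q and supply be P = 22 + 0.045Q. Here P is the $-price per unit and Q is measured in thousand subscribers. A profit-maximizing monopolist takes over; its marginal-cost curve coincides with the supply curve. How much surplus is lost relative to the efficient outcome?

Competitive equilibrium: 70.72 − 0.035Q = 22 + 0.045Q → Q* = 609, P* = 49.405.
Marginal revenue: MR = 70.72 − 0.07Q. Set MR = MC: 70.72 − 0.07Q = 22 + 0.045Q → Q_m = 423.65217.
Price P_m = 70.72 − 0.035·423.65217 = 55.89217; MC(Q_m) = 22 + 0.045·423.65217 = 41.06435.
Competitive Q* = 609, so ΔQ = 185.34783; wedge = 55.89217 − 41.06435 = 14.82782.
Deadweight loss = ½ × 185.34783 × 14.82782 = $1374.15 thousand.

$1374.15 thousand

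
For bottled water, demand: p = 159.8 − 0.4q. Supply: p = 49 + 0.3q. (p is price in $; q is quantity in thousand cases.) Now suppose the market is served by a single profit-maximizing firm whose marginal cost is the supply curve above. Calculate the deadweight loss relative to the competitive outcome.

$1159.54 thousand

Competitive equilibrium: 159.8 − 0.4q = 49 + 0.3q → q* = 158.2857, p* = 96.4857.
Marginal revenue: MR = 159.8 − 0.8q. Set MR = MC: 159.8 − 0.8q = 49 + 0.3q → q_m = 100.7273.
Price p_m = 159.8 − 0.4·100.7273 = 119.5091; MC(q_m) = 49 + 0.3·100.7273 = 79.2182.
Competitive q* = 158.2857, so Δq = 57.5584; wedge = 119.5091 − 79.2182 = 40.2909.
The triangle = ½ × 57.5584 × 40.2909 = $1159.54 thousand.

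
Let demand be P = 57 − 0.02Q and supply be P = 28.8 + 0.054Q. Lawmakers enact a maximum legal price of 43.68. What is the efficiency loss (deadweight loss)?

412.02

Competitive equilibrium: 57 − 0.02Q = 28.8 + 0.054Q → Q* = 381.0811, P* = 49.3784.
At the ceiling P = 43.68, quantity supplied = (43.68 − 28.8)/0.054 = 275.5556.
Willingness to pay at Q' = 275.5556: 57 − 0.02·275.5556 = 51.4889.
ΔQ = 381.0811 − 275.5556 = 105.5255; wedge = 51.4889 − 43.68 = 7.8089.
DWL = ½ × 105.5255 × 7.8089 = 412.02.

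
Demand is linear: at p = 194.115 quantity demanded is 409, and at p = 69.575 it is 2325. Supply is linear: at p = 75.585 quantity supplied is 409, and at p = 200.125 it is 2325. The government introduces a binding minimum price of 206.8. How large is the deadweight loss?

79643.12

Demand slope = (69.575 − 194.115)/(2325 − 409) = −0.065, so p = 220.7 − 0.065q.
Supply slope = (200.125 − 75.585)/(2325 − 409) = 0.065, so p = 49 + 0.065q.
Competitive equilibrium: 220.7 − 0.065q = 49 + 0.065q → q* = 1320.76923, p* = 134.85.
At the floor p = 206.8, quantity demanded = (220.7 − 206.8)/0.065 = 213.84615.
Sellers' marginal cost at q' = 213.84615: 49 + 0.065·213.84615 = 62.9.
Δq = 1320.76923 − 213.84615 = 1106.92308; wedge = 206.8 − 62.9 = 143.9.
The triangle = ½ × 1106.92308 × 143.9 = 79643.12.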